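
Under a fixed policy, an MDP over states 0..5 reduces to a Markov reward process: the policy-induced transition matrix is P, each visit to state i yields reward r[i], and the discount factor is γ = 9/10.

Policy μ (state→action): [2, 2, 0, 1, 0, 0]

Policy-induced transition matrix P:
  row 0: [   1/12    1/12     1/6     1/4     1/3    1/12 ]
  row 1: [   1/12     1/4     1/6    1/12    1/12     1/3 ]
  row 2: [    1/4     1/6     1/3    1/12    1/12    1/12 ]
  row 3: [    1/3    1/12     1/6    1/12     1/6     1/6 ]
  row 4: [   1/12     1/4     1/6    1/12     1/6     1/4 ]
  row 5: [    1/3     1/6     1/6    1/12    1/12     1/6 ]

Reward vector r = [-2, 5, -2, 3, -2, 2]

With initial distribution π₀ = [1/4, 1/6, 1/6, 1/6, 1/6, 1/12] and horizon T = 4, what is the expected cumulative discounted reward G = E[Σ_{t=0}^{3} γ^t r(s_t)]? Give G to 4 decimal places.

G = 1.4273

t=0: π = [0.2500, 0.1667, 0.1667, 0.1667, 0.1667, 0.0833], E[r] = 0.3333, γ^t·E[r] = 0.333333, running G = 0.333333
t=1: π = [0.1736, 0.1597, 0.1944, 0.1250, 0.1736, 0.1736], E[r] = 0.4375, γ^t·E[r] = 0.393750, running G = 0.727083
t=2: π = [0.1904, 0.1696, 0.1991, 0.1123, 0.1516, 0.1771], E[r] = 0.4566, γ^t·E[r] = 0.369844, running G = 1.096927
t=3: π = [0.1889, 0.1682, 0.1998, 0.1151, 0.1529, 0.1751], E[r] = 0.4532, γ^t·E[r] = 0.330398, running G = 1.427326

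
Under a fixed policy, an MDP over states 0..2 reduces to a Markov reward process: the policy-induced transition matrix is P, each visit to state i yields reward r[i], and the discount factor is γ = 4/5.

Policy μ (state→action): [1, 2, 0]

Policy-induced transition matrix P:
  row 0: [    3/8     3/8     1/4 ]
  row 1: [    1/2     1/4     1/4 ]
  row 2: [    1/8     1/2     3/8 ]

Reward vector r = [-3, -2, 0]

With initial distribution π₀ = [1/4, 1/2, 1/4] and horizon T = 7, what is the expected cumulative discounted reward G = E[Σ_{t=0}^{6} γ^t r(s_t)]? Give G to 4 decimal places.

G = -7.0248

t=0: π = [0.2500, 0.5000, 0.2500], E[r] = -1.7500, γ^t·E[r] = -1.750000, running G = -1.750000
t=1: π = [0.3750, 0.3438, 0.2813], E[r] = -1.8125, γ^t·E[r] = -1.450000, running G = -3.200000
t=2: π = [0.3477, 0.3672, 0.2852], E[r] = -1.7773, γ^t·E[r] = -1.137500, running G = -4.337500
t=3: π = [0.3496, 0.3647, 0.2856], E[r] = -1.7783, γ^t·E[r] = -0.910500, running G = -5.248000
t=4: π = [0.3492, 0.3651, 0.2857], E[r] = -1.7778, γ^t·E[r] = -0.728175, running G = -5.976175
t=5: π = [0.3492, 0.3651, 0.2857], E[r] = -1.7778, γ^t·E[r] = -0.582545, running G = -6.558720
t=6: π = [0.3492, 0.3651, 0.2857], E[r] = -1.7778, γ^t·E[r] = -0.466034, running G = -7.024754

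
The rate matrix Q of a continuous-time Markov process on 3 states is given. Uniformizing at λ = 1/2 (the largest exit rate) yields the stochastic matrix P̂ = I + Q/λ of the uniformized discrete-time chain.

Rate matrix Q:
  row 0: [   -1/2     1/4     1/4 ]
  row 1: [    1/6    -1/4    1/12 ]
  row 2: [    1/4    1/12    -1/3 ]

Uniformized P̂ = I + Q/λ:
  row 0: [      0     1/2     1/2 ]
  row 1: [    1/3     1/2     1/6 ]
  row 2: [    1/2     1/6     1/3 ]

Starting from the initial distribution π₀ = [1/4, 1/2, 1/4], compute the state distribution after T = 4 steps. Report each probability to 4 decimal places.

t=0: π = [0.2500, 0.5000, 0.2500]
t=1: π = [0.2917, 0.4167, 0.2917]
t=2: π = [0.2847, 0.4028, 0.3125]
t=3: π = [0.2905, 0.3958, 0.3137]
t=4: π = [0.2888, 0.3954, 0.3158]

π = [0.2888, 0.3954, 0.3158]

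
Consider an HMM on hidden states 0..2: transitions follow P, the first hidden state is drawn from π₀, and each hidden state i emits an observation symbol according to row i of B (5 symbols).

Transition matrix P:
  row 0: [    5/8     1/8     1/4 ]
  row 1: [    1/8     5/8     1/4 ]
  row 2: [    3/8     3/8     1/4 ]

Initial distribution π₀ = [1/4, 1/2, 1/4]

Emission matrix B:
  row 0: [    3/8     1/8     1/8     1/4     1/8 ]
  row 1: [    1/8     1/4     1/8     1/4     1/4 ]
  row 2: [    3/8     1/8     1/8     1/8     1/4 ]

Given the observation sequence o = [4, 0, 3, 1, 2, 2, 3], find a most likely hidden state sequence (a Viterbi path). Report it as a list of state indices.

t=0: δ = [3.125e-02, 1.250e-01, 6.250e-02]  (obs o_0=4)
t=1: δ = [8.789e-03, 9.766e-03, 1.172e-02]  ψ = [2, 1, 1]  (obs o_1=0)
t=2: δ = [1.373e-03, 1.526e-03, 3.662e-04]  ψ = [0, 1, 2]  (obs o_2=3)
t=3: δ = [1.073e-04, 2.384e-04, 4.768e-05]  ψ = [0, 1, 1]  (obs o_3=1)
t=4: δ = [8.382e-06, 1.863e-05, 7.451e-06]  ψ = [0, 1, 1]  (obs o_4=2)
t=5: δ = [6.548e-07, 1.455e-06, 5.821e-07]  ψ = [0, 1, 1]  (obs o_5=2)
t=6: δ = [1.023e-07, 2.274e-07, 4.547e-08]  ψ = [0, 1, 1]  (obs o_6=3)
backtrack: best end state = 1; path = [1, 1, 1, 1, 1, 1, 1]

path = [1, 1, 1, 1, 1, 1, 1]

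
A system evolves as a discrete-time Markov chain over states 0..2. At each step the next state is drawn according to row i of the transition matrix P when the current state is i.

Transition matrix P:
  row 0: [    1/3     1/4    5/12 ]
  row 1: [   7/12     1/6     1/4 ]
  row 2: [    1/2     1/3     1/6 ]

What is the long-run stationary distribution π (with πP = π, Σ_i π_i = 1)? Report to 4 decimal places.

π = [0.4467, 0.2538, 0.2995]

Balance equations π_j = Σ_i π_i·P[i][j]:
  π_0 = 1/3·π_0 + 7/12·π_1 + 1/2·π_2
  π_1 = 1/4·π_0 + 1/6·π_1 + 1/3·π_2
  normalize: π_0 + π_1 + π_2 = 1
Solving the linear system gives exactly π = [88/197, 50/197, 59/197].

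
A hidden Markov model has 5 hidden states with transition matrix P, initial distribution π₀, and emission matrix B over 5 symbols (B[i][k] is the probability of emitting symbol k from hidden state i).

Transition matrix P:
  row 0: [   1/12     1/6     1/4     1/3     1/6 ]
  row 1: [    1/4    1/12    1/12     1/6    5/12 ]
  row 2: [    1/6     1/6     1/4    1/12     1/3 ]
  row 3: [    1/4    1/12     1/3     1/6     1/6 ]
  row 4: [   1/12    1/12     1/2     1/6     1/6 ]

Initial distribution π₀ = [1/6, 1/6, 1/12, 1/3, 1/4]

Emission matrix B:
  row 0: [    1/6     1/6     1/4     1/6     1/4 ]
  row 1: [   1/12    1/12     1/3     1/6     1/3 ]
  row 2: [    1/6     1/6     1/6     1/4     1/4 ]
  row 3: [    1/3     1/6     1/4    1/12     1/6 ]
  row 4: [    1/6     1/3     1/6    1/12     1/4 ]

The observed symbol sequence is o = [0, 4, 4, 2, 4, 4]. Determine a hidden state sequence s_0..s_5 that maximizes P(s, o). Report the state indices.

path = [3, 2, 4, 2, 4, 2]

t=0: δ = [2.778e-02, 1.389e-02, 1.389e-02, 1.111e-01, 4.167e-02]  (obs o_0=0)
t=1: δ = [6.944e-03, 3.086e-03, 9.259e-03, 3.086e-03, 4.630e-03]  ψ = [3, 3, 3, 3, 3]  (obs o_1=4)
t=2: δ = [3.858e-04, 5.144e-04, 5.787e-04, 3.858e-04, 7.716e-04]  ψ = [2, 2, 2, 0, 2]  (obs o_2=4)
t=3: δ = [3.215e-05, 3.215e-05, 6.430e-05, 3.215e-05, 3.572e-05]  ψ = [1, 2, 4, 0, 1]  (obs o_3=2)
t=4: δ = [2.679e-06, 3.572e-06, 4.465e-06, 1.786e-06, 5.358e-06]  ψ = [2, 2, 4, 0, 2]  (obs o_4=4)
t=5: δ = [2.233e-07, 2.481e-07, 6.698e-07, 1.488e-07, 3.721e-07]  ψ = [1, 2, 4, 0, 1]  (obs o_5=4)
backtrack: best end state = 2; path = [3, 2, 4, 2, 4, 2]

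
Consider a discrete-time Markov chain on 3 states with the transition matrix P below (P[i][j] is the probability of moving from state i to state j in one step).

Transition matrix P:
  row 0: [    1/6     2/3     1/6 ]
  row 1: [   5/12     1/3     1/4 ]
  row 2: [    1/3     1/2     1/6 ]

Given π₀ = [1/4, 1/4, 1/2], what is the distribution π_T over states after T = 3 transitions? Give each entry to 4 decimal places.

t=0: π = [0.2500, 0.2500, 0.5000]
t=1: π = [0.3125, 0.5000, 0.1875]
t=2: π = [0.3229, 0.4688, 0.2083]
t=3: π = [0.3186, 0.4757, 0.2057]

π = [0.3186, 0.4757, 0.2057]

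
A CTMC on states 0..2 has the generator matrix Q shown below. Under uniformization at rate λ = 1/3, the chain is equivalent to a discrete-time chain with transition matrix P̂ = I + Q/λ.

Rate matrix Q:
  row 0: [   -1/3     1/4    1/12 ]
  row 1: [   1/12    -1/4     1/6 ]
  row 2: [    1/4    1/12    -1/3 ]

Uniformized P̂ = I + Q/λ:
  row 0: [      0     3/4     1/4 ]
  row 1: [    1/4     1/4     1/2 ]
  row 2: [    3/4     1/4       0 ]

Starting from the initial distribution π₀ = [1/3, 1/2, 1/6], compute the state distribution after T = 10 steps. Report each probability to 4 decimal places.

π = [0.3126, 0.4062, 0.2812]

t=0: π = [0.3333, 0.5000, 0.1667]
t=1: π = [0.2500, 0.4167, 0.3333]
t=2: π = [0.3542, 0.3750, 0.2708]
t=3: π = [0.2969, 0.4271, 0.2760]
t=4: π = [0.3138, 0.3984, 0.2878]
t=5: π = [0.3154, 0.4069, 0.2777]
t=6: π = [0.3100, 0.4077, 0.2823]
t=7: π = [0.3137, 0.4050, 0.2814]
t=8: π = [0.3123, 0.4068, 0.2809]
t=9: π = [0.3124, 0.4061, 0.2815]
t=10: π = [0.3126, 0.4062, 0.2812]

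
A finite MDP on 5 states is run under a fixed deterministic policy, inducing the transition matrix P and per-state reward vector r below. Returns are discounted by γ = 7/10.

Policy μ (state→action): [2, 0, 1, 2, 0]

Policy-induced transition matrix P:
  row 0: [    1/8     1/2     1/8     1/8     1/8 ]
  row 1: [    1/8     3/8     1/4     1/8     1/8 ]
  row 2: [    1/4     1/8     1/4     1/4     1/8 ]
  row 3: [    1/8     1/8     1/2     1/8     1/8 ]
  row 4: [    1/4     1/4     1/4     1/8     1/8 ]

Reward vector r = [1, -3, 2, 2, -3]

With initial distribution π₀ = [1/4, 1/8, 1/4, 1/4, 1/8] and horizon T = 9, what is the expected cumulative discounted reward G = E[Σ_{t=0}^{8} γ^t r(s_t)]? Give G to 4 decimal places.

G = 0.1619

t=0: π = [0.2500, 0.1250, 0.2500, 0.2500, 0.1250], E[r] = 0.5000, γ^t·E[r] = 0.500000, running G = 0.500000
t=1: π = [0.1719, 0.2656, 0.2813, 0.1563, 0.1250], E[r] = -0.1250, γ^t·E[r] = -0.087500, running G = 0.412500
t=2: π = [0.1758, 0.2715, 0.2676, 0.1602, 0.1250], E[r] = -0.1582, γ^t·E[r] = -0.077520, running G = 0.334980
t=3: π = [0.1741, 0.2744, 0.2681, 0.1584, 0.1250], E[r] = -0.1711, γ^t·E[r] = -0.058702, running G = 0.276279
t=4: π = [0.1741, 0.2745, 0.2679, 0.1585, 0.1250], E[r] = -0.1717, γ^t·E[r] = -0.041216, running G = 0.235063
t=5: π = [0.1741, 0.2746, 0.2679, 0.1585, 0.1250], E[r] = -0.1719, γ^t·E[r] = -0.028885, running G = 0.206178
t=6: π = [0.1741, 0.2746, 0.2679, 0.1585, 0.1250], E[r] = -0.1719, γ^t·E[r] = -0.020221, running G = 0.185957
t=7: π = [0.1741, 0.2746, 0.2679, 0.1585, 0.1250], E[r] = -0.1719, γ^t·E[r] = -0.014155, running G = 0.171802
t=8: π = [0.1741, 0.2746, 0.2679, 0.1585, 0.1250], E[r] = -0.1719, γ^t·E[r] = -0.009908, running G = 0.161894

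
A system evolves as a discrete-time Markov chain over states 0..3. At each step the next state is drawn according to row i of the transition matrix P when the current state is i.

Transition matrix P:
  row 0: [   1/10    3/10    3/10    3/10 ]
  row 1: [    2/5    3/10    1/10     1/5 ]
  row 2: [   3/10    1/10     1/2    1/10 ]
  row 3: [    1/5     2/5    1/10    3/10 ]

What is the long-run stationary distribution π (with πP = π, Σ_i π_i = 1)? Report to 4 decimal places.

π = [0.2541, 0.2720, 0.2514, 0.2225]

Balance equations π_j = Σ_i π_i·P[i][j]:
  π_0 = 1/10·π_0 + 2/5·π_1 + 3/10·π_2 + 1/5·π_3
  π_1 = 3/10·π_0 + 3/10·π_1 + 1/10·π_2 + 2/5·π_3
  π_2 = 3/10·π_0 + 1/10·π_1 + 1/2·π_2 + 1/10·π_3
  normalize: π_0 + π_1 + π_2 + π_3 = 1
Solving the linear system gives exactly π = [185/728, 99/364, 183/728, 81/364].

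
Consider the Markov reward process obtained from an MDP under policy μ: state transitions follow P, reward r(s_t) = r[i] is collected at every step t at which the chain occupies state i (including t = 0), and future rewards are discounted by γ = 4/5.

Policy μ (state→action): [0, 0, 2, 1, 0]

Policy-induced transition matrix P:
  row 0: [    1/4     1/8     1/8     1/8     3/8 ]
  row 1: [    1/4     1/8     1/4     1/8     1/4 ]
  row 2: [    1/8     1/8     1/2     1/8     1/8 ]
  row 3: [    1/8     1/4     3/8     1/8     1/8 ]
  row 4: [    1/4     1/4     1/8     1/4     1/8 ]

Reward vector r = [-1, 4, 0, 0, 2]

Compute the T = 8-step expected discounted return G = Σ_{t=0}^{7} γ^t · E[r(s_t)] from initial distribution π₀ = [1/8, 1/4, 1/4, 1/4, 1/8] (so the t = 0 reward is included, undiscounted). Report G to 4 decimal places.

G = 3.8642

t=0: π = [0.1250, 0.2500, 0.2500, 0.2500, 0.1250], E[r] = 1.1250, γ^t·E[r] = 1.125000, running G = 1.125000
t=1: π = [0.1875, 0.1719, 0.3125, 0.1406, 0.1875], E[r] = 0.8750, γ^t·E[r] = 0.700000, running G = 1.825000
t=2: π = [0.1934, 0.1660, 0.2988, 0.1484, 0.1934], E[r] = 0.8574, γ^t·E[r] = 0.548750, running G = 2.373750
t=3: π = [0.1941, 0.1677, 0.2949, 0.1492, 0.1941], E[r] = 0.8650, γ^t·E[r] = 0.442875, running G = 2.816625
t=4: π = [0.1945, 0.1679, 0.2939, 0.1493, 0.1945], E[r] = 0.8661, γ^t·E[r] = 0.354763, running G = 3.171388
t=5: π = [0.1946, 0.1680, 0.2935, 0.1493, 0.1946], E[r] = 0.8665, γ^t·E[r] = 0.283930, running G = 3.455318
t=6: π = [0.1946, 0.1680, 0.2934, 0.1493, 0.1946], E[r] = 0.8666, γ^t·E[r] = 0.227177, running G = 3.682494
t=7: π = [0.1947, 0.1680, 0.2934, 0.1493, 0.1947], E[r] = 0.8666, γ^t·E[r] = 0.181749, running G = 3.864243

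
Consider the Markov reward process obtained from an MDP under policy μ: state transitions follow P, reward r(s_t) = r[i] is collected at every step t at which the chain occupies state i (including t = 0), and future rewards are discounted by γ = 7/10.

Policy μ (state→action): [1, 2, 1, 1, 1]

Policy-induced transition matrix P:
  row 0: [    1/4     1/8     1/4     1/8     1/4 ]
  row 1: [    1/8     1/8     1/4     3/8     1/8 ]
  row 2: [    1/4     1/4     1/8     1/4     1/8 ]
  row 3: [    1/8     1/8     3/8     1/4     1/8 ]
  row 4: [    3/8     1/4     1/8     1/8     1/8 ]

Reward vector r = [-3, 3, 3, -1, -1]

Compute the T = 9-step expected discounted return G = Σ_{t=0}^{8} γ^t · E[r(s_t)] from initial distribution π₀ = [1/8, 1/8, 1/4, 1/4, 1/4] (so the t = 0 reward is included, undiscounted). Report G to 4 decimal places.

G = 0.6210

t=0: π = [0.1250, 0.1250, 0.2500, 0.2500, 0.2500], E[r] = 0.2500, γ^t·E[r] = 0.250000, running G = 0.250000
t=1: π = [0.2344, 0.1875, 0.2188, 0.2188, 0.1406], E[r] = 0.1563, γ^t·E[r] = 0.109375, running G = 0.359375
t=2: π = [0.2168, 0.1699, 0.2324, 0.2266, 0.1543], E[r] = 0.1758, γ^t·E[r] = 0.086133, running G = 0.445508
t=3: π = [0.2197, 0.1733, 0.2300, 0.2249, 0.1521], E[r] = 0.1738, γ^t·E[r] = 0.059623, running G = 0.505131
t=4: π = [0.2192, 0.1728, 0.2303, 0.2252, 0.1525], E[r] = 0.1740, γ^t·E[r] = 0.041765, running G = 0.546896
t=5: π = [0.2193, 0.1729, 0.2303, 0.2251, 0.1524], E[r] = 0.1740, γ^t·E[r] = 0.029238, running G = 0.576135
t=6: π = [0.2193, 0.1728, 0.2303, 0.2251, 0.1524], E[r] = 0.1740, γ^t·E[r] = 0.020466, running G = 0.596601
t=7: π = [0.2193, 0.1728, 0.2303, 0.2251, 0.1524], E[r] = 0.1740, γ^t·E[r] = 0.014327, running G = 0.610927
t=8: π = [0.2193, 0.1728, 0.2303, 0.2251, 0.1524], E[r] = 0.1740, γ^t·E[r] = 0.010029, running G = 0.620956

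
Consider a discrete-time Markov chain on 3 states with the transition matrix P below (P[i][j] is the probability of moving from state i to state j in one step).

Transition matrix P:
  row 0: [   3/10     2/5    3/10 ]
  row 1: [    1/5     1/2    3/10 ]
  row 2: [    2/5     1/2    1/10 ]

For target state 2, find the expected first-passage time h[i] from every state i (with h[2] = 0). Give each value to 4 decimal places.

First-step conditioning: h[2] = 0; for i ≠ 2, h[i] = 1 + Σ_k P[i][k]·h[k].
  h[0] = 1 + 3/10·h[0] + 2/5·h[1]
  h[1] = 1 + 1/5·h[0] + 1/2·h[1]
Solving the 2×2 linear system over states ≠ 2 gives exactly h = [10/3, 10/3, 0] (h[2] = 0 is the target).

h = [3.3333, 3.3333, 0.0000]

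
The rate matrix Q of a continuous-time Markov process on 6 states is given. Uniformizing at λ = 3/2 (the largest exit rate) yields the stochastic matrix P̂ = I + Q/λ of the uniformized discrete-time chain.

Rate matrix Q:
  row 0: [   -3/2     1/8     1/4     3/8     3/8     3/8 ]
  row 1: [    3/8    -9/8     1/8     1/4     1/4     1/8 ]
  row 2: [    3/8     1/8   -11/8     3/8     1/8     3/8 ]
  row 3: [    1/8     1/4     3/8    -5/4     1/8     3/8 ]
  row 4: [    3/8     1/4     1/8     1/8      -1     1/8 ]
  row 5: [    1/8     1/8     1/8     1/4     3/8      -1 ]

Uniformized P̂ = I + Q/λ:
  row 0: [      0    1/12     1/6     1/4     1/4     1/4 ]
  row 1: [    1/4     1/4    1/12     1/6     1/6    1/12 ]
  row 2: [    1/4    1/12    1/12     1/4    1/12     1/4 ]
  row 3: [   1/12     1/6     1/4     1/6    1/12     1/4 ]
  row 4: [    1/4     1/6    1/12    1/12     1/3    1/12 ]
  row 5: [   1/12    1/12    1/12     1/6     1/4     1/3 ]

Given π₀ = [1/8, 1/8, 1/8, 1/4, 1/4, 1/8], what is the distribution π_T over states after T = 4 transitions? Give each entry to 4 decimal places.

t=0: π = [0.1250, 0.1250, 0.1250, 0.2500, 0.2500, 0.1250]
t=1: π = [0.1563, 0.1458, 0.1354, 0.1667, 0.1979, 0.1979]
t=2: π = [0.1502, 0.1380, 0.1241, 0.1745, 0.2040, 0.2092]
t=3: π = [0.1485, 0.1379, 0.1249, 0.1725, 0.2057, 0.2104]
t=4: π = [0.1490, 0.1378, 0.1245, 0.1723, 0.2061, 0.2103]

π = [0.1490, 0.1378, 0.1245, 0.1723, 0.2061, 0.2103]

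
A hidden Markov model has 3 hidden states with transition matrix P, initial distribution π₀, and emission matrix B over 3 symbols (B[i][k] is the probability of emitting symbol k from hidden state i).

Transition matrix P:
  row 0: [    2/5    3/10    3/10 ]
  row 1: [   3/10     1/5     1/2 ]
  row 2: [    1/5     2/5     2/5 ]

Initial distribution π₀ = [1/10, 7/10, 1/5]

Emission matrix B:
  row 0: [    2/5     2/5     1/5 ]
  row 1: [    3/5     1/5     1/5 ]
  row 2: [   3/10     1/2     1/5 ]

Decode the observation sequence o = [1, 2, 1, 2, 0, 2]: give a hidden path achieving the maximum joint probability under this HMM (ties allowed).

t=0: δ = [4.000e-02, 1.400e-01, 1.000e-01]  (obs o_0=1)
t=1: δ = [8.400e-03, 8.000e-03, 1.400e-02]  ψ = [1, 2, 1]  (obs o_1=2)
t=2: δ = [1.344e-03, 1.120e-03, 2.800e-03]  ψ = [0, 2, 2]  (obs o_2=1)
t=3: δ = [1.120e-04, 2.240e-04, 2.240e-04]  ψ = [2, 2, 2]  (obs o_3=2)
t=4: δ = [2.688e-05, 5.376e-05, 3.360e-05]  ψ = [1, 2, 1]  (obs o_4=0)
t=5: δ = [3.226e-06, 2.688e-06, 5.376e-06]  ψ = [1, 2, 1]  (obs o_5=2)
backtrack: best end state = 2; path = [1, 2, 2, 2, 1, 2]

path = [1, 2, 2, 2, 1, 2]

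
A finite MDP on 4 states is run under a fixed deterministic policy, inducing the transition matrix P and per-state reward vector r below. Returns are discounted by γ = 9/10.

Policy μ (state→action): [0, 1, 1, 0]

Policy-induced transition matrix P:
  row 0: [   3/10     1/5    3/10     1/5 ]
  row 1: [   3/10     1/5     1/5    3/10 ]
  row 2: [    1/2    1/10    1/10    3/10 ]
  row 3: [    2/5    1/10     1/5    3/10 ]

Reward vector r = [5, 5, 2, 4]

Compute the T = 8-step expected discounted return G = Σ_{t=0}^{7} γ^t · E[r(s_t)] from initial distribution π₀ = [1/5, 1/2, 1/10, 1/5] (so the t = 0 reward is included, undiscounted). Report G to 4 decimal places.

G = 23.7096

t=0: π = [0.2000, 0.5000, 0.1000, 0.2000], E[r] = 4.5000, γ^t·E[r] = 4.500000, running G = 4.500000
t=1: π = [0.3400, 0.1700, 0.2100, 0.2800], E[r] = 4.0900, γ^t·E[r] = 3.681000, running G = 8.181000
t=2: π = [0.3700, 0.1510, 0.2130, 0.2660], E[r] = 4.0950, γ^t·E[r] = 3.316950, running G = 11.497950
t=3: π = [0.3692, 0.1521, 0.2157, 0.2630], E[r] = 4.0899, γ^t·E[r] = 2.981537, running G = 14.479487
t=4: π = [0.3694, 0.1521, 0.2154, 0.2631], E[r] = 4.0909, γ^t·E[r] = 2.684020, running G = 17.163507
t=5: π = [0.3694, 0.1522, 0.2154, 0.2631], E[r] = 4.0907, γ^t·E[r] = 2.415527, running G = 19.579034
t=6: π = [0.3694, 0.1522, 0.2154, 0.2631], E[r] = 4.0907, γ^t·E[r] = 2.173991, running G = 21.753025
t=7: π = [0.3694, 0.1522, 0.2154, 0.2631], E[r] = 4.0907, γ^t·E[r] = 1.956589, running G = 23.709614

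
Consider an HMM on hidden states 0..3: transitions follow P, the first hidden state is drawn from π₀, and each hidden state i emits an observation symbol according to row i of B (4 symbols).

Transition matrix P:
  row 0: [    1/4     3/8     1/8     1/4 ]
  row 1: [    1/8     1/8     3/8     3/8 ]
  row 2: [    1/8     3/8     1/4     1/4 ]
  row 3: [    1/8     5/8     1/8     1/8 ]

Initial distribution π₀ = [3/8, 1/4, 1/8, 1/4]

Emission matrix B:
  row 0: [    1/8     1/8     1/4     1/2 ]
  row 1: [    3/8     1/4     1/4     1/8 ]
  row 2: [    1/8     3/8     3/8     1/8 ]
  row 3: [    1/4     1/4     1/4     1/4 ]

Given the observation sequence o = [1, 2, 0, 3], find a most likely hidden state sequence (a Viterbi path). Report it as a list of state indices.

t=0: δ = [4.688e-02, 6.250e-02, 4.688e-02, 6.250e-02]  (obs o_0=1)
t=1: δ = [2.930e-03, 9.766e-03, 8.789e-03, 5.859e-03]  ψ = [0, 3, 1, 1]  (obs o_1=2)
t=2: δ = [1.526e-04, 1.373e-03, 4.578e-04, 9.155e-04]  ψ = [1, 3, 1, 1]  (obs o_2=0)
t=3: δ = [8.583e-05, 7.153e-05, 6.437e-05, 1.287e-04]  ψ = [1, 3, 1, 1]  (obs o_3=3)
backtrack: best end state = 3; path = [1, 3, 1, 3]

path = [1, 3, 1, 3]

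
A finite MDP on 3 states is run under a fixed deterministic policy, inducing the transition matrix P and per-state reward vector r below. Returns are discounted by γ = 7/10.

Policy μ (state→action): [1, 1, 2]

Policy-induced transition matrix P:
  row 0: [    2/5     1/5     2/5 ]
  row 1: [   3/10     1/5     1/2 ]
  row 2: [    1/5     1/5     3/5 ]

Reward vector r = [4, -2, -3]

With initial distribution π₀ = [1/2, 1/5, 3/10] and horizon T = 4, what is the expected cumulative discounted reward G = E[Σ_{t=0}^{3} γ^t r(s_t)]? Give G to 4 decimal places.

t=0: π = [0.5000, 0.2000, 0.3000], E[r] = 0.7000, γ^t·E[r] = 0.700000, running G = 0.700000
t=1: π = [0.3200, 0.2000, 0.4800], E[r] = -0.5600, γ^t·E[r] = -0.392000, running G = 0.308000
t=2: π = [0.2840, 0.2000, 0.5160], E[r] = -0.8120, γ^t·E[r] = -0.397880, running G = -0.089880
t=3: π = [0.2768, 0.2000, 0.5232], E[r] = -0.8624, γ^t·E[r] = -0.295803, running G = -0.385683

G = -0.3857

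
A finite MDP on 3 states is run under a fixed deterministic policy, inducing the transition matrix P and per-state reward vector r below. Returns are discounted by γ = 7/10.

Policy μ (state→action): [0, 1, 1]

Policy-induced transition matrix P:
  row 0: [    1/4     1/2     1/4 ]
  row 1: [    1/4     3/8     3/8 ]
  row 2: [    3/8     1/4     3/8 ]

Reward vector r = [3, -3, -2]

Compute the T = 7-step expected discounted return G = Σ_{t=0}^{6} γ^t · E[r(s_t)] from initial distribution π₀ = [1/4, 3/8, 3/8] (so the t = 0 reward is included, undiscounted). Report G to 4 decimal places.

t=0: π = [0.2500, 0.3750, 0.3750], E[r] = -1.1250, γ^t·E[r] = -1.125000, running G = -1.125000
t=1: π = [0.2969, 0.3594, 0.3438], E[r] = -0.8750, γ^t·E[r] = -0.612500, running G = -1.737500
t=2: π = [0.2930, 0.3691, 0.3379], E[r] = -0.9043, γ^t·E[r] = -0.443105, running G = -2.180605
t=3: π = [0.2922, 0.3694, 0.3384], E[r] = -0.9082, γ^t·E[r] = -0.311514, running G = -2.492119
t=4: π = [0.2923, 0.3692, 0.3385], E[r] = -0.9077, γ^t·E[r] = -0.217950, running G = -2.710069
t=5: π = [0.2923, 0.3692, 0.3385], E[r] = -0.9077, γ^t·E[r] = -0.152555, running G = -2.862623
t=6: π = [0.2923, 0.3692, 0.3385], E[r] = -0.9077, γ^t·E[r] = -0.106789, running G = -2.969412

G = -2.9694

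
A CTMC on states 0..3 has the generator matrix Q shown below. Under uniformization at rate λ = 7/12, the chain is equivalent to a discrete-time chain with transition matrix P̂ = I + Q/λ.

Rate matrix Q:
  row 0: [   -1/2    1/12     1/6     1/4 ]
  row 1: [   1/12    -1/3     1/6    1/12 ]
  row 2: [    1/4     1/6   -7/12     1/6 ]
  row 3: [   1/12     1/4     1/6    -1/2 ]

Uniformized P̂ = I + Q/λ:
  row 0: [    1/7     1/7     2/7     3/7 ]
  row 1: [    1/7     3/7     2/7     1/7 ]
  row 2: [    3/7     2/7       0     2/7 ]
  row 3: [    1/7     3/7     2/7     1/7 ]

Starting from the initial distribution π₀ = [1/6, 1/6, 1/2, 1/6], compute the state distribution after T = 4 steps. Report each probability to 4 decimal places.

t=0: π = [0.1667, 0.1667, 0.5000, 0.1667]
t=1: π = [0.2857, 0.3095, 0.1429, 0.2619]
t=2: π = [0.1837, 0.3265, 0.2449, 0.2449]
t=3: π = [0.2128, 0.3411, 0.2157, 0.2303]
t=4: π = [0.2045, 0.3369, 0.2241, 0.2345]

π = [0.2045, 0.3369, 0.2241, 0.2345]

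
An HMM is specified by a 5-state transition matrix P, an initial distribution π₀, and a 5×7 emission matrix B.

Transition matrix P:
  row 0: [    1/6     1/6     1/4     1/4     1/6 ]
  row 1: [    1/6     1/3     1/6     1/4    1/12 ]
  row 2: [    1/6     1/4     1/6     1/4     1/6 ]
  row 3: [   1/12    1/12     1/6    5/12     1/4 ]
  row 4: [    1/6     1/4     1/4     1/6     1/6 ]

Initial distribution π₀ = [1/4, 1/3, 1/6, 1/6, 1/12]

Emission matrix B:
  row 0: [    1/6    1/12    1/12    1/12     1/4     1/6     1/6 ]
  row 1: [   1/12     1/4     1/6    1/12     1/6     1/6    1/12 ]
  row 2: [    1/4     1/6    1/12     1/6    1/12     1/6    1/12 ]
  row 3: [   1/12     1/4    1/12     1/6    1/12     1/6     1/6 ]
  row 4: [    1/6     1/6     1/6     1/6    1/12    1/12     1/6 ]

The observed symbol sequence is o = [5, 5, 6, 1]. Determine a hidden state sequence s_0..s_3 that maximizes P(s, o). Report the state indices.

t=0: δ = [4.167e-02, 5.556e-02, 2.778e-02, 2.778e-02, 6.944e-03]  (obs o_0=5)
t=1: δ = [1.543e-03, 3.086e-03, 1.736e-03, 2.315e-03, 5.787e-04]  ψ = [1, 1, 0, 1, 0]  (obs o_1=5)
t=2: δ = [8.573e-05, 8.573e-05, 4.287e-05, 1.608e-04, 9.645e-05]  ψ = [1, 1, 1, 3, 3]  (obs o_2=6)
t=3: δ = [1.340e-06, 7.144e-06, 4.465e-06, 1.674e-05, 6.698e-06]  ψ = [4, 1, 3, 3, 3]  (obs o_3=1)
backtrack: best end state = 3; path = [1, 3, 3, 3]

path = [1, 3, 3, 3]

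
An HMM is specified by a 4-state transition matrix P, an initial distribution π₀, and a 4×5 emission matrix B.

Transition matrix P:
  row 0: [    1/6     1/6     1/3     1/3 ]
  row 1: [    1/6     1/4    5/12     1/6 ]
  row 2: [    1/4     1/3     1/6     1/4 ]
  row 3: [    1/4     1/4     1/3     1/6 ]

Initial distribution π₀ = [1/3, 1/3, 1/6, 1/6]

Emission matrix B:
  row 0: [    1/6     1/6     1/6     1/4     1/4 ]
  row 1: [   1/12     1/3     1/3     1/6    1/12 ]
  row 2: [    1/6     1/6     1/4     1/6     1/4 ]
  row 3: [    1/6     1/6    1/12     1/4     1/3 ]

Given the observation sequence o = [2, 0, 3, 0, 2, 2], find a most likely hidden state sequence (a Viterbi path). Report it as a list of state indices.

path = [1, 2, 1, 2, 1, 2]

t=0: δ = [5.556e-02, 1.111e-01, 4.167e-02, 1.389e-02]  (obs o_0=2)
t=1: δ = [3.086e-03, 2.315e-03, 7.716e-03, 3.086e-03]  ψ = [1, 1, 1, 0]  (obs o_1=0)
t=2: δ = [4.823e-04, 4.287e-04, 2.143e-04, 4.823e-04]  ψ = [2, 2, 2, 2]  (obs o_2=3)
t=3: δ = [2.009e-05, 1.005e-05, 2.977e-05, 2.679e-05]  ψ = [3, 3, 1, 0]  (obs o_3=0)
t=4: δ = [1.240e-06, 3.308e-06, 2.233e-06, 6.202e-07]  ψ = [2, 2, 3, 2]  (obs o_4=2)
t=5: δ = [9.303e-08, 2.756e-07, 3.445e-07, 4.651e-08]  ψ = [2, 1, 1, 2]  (obs o_5=2)
backtrack: best end state = 2; path = [1, 2, 1, 2, 1, 2]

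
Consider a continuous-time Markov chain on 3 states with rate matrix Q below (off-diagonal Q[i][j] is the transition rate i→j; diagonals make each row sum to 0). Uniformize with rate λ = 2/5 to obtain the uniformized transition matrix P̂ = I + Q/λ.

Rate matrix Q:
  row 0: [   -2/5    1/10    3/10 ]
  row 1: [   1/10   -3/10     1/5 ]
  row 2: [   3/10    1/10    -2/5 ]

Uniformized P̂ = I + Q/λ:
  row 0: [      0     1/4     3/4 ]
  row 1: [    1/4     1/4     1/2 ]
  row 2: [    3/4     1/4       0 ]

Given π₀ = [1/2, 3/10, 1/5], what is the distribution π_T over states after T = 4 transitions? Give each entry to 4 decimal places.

π = [0.4129, 0.2500, 0.3371]

t=0: π = [0.5000, 0.3000, 0.2000]
t=1: π = [0.2250, 0.2500, 0.5250]
t=2: π = [0.4563, 0.2500, 0.2938]
t=3: π = [0.2828, 0.2500, 0.4672]
t=4: π = [0.4129, 0.2500, 0.3371]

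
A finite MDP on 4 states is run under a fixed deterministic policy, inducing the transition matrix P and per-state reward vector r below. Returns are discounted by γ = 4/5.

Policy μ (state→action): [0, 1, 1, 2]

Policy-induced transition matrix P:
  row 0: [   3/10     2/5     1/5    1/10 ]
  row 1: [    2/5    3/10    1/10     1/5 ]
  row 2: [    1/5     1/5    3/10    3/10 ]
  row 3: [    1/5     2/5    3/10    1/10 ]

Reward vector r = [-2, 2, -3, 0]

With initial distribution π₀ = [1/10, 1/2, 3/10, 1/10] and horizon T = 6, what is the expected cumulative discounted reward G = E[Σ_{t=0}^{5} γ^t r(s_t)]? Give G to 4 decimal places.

t=0: π = [0.1000, 0.5000, 0.3000, 0.1000], E[r] = -0.1000, γ^t·E[r] = -0.100000, running G = -0.100000
t=1: π = [0.3100, 0.2900, 0.1900, 0.2100], E[r] = -0.6100, γ^t·E[r] = -0.488000, running G = -0.588000
t=2: π = [0.2890, 0.3330, 0.2110, 0.1670], E[r] = -0.5450, γ^t·E[r] = -0.348800, running G = -0.936800
t=3: π = [0.2955, 0.3245, 0.2045, 0.1755], E[r] = -0.5555, γ^t·E[r] = -0.284416, running G = -1.221216
t=4: π = [0.2945, 0.3267, 0.2056, 0.1734], E[r] = -0.5523, γ^t·E[r] = -0.226202, running G = -1.447418
t=5: π = [0.2948, 0.3262, 0.2052, 0.1738], E[r] = -0.5528, γ^t·E[r] = -0.181133, running G = -1.628551

G = -1.6286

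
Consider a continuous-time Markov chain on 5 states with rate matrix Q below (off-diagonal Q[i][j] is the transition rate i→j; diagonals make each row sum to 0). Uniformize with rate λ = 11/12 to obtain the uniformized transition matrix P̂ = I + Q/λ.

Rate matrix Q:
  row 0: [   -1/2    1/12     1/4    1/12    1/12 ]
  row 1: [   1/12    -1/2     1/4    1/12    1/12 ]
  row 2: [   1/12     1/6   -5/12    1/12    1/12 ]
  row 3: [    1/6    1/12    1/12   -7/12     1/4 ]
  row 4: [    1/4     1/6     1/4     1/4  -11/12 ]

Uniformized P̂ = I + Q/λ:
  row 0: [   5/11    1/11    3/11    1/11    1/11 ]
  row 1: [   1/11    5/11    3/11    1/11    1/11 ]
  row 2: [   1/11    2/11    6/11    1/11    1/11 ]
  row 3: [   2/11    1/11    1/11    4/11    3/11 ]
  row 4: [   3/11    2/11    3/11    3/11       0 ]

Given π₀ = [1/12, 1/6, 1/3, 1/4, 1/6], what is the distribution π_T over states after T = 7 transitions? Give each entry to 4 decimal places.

π = [0.1958, 0.2064, 0.3368, 0.1522, 0.1087]

t=0: π = [0.0833, 0.1667, 0.3333, 0.2500, 0.1667]
t=1: π = [0.1742, 0.1970, 0.3182, 0.1894, 0.1212]
t=2: π = [0.1935, 0.2025, 0.3251, 0.1646, 0.1143]
t=3: π = [0.1970, 0.2045, 0.3315, 0.1566, 0.1104]
t=4: π = [0.1969, 0.2054, 0.3347, 0.1537, 0.1093]
t=5: π = [0.1964, 0.2060, 0.3361, 0.1527, 0.1089]
t=6: π = [0.1960, 0.2063, 0.3366, 0.1524, 0.1088]
t=7: π = [0.1958, 0.2064, 0.3368, 0.1522, 0.1087]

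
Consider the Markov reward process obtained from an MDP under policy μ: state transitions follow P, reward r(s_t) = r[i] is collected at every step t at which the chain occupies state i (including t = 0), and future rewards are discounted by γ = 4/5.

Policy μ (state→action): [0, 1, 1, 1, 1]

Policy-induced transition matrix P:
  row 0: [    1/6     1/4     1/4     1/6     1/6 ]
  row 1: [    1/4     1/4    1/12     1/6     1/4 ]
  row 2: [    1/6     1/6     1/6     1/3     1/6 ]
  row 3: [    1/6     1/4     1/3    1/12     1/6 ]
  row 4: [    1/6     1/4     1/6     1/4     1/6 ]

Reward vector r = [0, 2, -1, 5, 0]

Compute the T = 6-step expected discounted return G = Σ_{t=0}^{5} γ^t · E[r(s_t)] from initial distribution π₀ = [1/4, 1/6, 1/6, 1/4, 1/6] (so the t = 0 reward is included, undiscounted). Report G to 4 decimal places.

G = 4.7680

t=0: π = [0.2500, 0.1667, 0.1667, 0.2500, 0.1667], E[r] = 1.4167, γ^t·E[r] = 1.416667, running G = 1.416667
t=1: π = [0.1806, 0.2361, 0.2153, 0.1875, 0.1806], E[r] = 1.1944, γ^t·E[r] = 0.955556, running G = 2.372222
t=2: π = [0.1863, 0.2321, 0.1933, 0.2020, 0.1863], E[r] = 1.2807, γ^t·E[r] = 0.819630, running G = 3.191852
t=3: π = [0.1860, 0.2339, 0.1965, 0.1976, 0.1860], E[r] = 1.2592, γ^t·E[r] = 0.644691, running G = 3.836543
t=4: π = [0.1862, 0.2336, 0.1956, 0.1985, 0.1862], E[r] = 1.2639, γ^t·E[r] = 0.517700, running G = 4.354244
t=5: π = [0.1861, 0.2337, 0.1958, 0.1982, 0.1861], E[r] = 1.2628, γ^t·E[r] = 0.413803, running G = 4.768047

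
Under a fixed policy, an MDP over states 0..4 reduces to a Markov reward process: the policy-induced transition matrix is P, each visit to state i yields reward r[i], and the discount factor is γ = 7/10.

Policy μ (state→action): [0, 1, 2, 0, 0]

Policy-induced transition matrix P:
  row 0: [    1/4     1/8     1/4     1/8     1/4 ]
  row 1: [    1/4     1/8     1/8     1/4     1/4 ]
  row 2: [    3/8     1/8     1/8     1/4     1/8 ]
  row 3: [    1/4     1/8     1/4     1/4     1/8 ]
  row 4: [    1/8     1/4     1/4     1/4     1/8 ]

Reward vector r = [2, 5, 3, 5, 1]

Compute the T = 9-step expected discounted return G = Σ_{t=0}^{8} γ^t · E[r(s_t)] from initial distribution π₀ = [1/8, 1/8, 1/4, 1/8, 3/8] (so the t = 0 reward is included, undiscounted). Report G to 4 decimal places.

G = 9.5952

t=0: π = [0.1250, 0.1250, 0.2500, 0.1250, 0.3750], E[r] = 2.6250, γ^t·E[r] = 2.625000, running G = 2.625000
t=1: π = [0.2344, 0.1719, 0.2031, 0.2344, 0.1563], E[r] = 3.2656, γ^t·E[r] = 2.285938, running G = 4.910938
t=2: π = [0.2559, 0.1445, 0.2031, 0.2207, 0.1758], E[r] = 3.1230, γ^t·E[r] = 1.530293, running G = 6.441230
t=3: π = [0.2534, 0.1470, 0.2065, 0.2180, 0.1750], E[r] = 3.1265, γ^t·E[r] = 1.072377, running G = 7.513608
t=4: π = [0.2539, 0.1469, 0.2058, 0.2183, 0.1750], E[r] = 3.1264, γ^t·E[r] = 0.750642, running G = 8.264250
t=5: π = [0.2538, 0.1469, 0.2059, 0.2183, 0.1751], E[r] = 3.1262, γ^t·E[r] = 0.525425, running G = 8.789675
t=6: π = [0.2539, 0.1469, 0.2059, 0.2183, 0.1751], E[r] = 3.1263, γ^t·E[r] = 0.367804, running G = 9.157479
t=7: π = [0.2539, 0.1469, 0.2059, 0.2183, 0.1751], E[r] = 3.1263, γ^t·E[r] = 0.257462, running G = 9.414941
t=8: π = [0.2539, 0.1469, 0.2059, 0.2183, 0.1751], E[r] = 3.1263, γ^t·E[r] = 0.180224, running G = 9.595165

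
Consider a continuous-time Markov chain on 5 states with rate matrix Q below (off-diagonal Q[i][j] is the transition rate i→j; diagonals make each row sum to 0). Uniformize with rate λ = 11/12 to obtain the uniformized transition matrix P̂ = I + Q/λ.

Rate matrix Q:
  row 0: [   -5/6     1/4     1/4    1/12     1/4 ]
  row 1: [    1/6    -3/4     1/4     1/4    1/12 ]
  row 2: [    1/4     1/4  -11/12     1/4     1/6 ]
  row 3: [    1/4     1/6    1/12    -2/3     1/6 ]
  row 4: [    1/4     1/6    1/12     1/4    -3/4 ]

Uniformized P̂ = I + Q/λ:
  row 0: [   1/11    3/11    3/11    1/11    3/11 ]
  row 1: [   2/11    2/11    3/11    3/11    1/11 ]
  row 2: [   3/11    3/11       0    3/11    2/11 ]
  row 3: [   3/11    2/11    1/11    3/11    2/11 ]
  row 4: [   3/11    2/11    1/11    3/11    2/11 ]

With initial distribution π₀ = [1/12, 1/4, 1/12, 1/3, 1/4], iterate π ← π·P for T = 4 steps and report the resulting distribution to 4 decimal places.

π = [0.2142, 0.2154, 0.1550, 0.2337, 0.1817]

t=0: π = [0.0833, 0.2500, 0.0833, 0.3333, 0.2500]
t=1: π = [0.2348, 0.1970, 0.1439, 0.2576, 0.1667]
t=2: π = [0.2121, 0.2163, 0.1563, 0.2300, 0.1853]
t=3: π = [0.2145, 0.2153, 0.1546, 0.2342, 0.1814]
t=4: π = [0.2142, 0.2154, 0.1550, 0.2337, 0.1817]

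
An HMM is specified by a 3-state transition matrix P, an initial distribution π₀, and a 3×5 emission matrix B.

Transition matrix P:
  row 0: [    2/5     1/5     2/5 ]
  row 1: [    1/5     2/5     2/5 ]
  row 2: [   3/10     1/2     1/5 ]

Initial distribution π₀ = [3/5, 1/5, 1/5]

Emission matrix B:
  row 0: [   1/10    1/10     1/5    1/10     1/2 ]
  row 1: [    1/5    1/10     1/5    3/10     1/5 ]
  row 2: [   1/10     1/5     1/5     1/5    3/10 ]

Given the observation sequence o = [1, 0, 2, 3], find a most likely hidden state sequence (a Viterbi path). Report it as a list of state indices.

t=0: δ = [6.000e-02, 2.000e-02, 4.000e-02]  (obs o_0=1)
t=1: δ = [2.400e-03, 4.000e-03, 2.400e-03]  ψ = [0, 2, 0]  (obs o_1=0)
t=2: δ = [1.920e-04, 3.200e-04, 3.200e-04]  ψ = [0, 1, 1]  (obs o_2=2)
t=3: δ = [9.600e-06, 4.800e-05, 2.560e-05]  ψ = [2, 2, 1]  (obs o_3=3)
backtrack: best end state = 1; path = [2, 1, 2, 1]

path = [2, 1, 2, 1]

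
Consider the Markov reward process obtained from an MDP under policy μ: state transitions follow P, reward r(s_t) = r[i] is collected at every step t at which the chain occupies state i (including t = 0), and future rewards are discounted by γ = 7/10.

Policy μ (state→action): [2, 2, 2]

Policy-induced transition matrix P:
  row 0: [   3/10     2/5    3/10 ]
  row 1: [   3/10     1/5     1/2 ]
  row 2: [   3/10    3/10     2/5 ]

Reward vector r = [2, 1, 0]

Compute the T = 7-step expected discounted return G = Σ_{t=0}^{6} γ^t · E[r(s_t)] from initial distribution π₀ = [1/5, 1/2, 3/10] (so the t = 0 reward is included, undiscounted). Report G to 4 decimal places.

t=0: π = [0.2000, 0.5000, 0.3000], E[r] = 0.9000, γ^t·E[r] = 0.900000, running G = 0.900000
t=1: π = [0.3000, 0.2700, 0.4300], E[r] = 0.8700, γ^t·E[r] = 0.609000, running G = 1.509000
t=2: π = [0.3000, 0.3030, 0.3970], E[r] = 0.9030, γ^t·E[r] = 0.442470, running G = 1.951470
t=3: π = [0.3000, 0.2997, 0.4003], E[r] = 0.8997, γ^t·E[r] = 0.308597, running G = 2.260067
t=4: π = [0.3000, 0.3000, 0.4000], E[r] = 0.9000, γ^t·E[r] = 0.216097, running G = 2.476164
t=5: π = [0.3000, 0.3000, 0.4000], E[r] = 0.9000, γ^t·E[r] = 0.151262, running G = 2.627427
t=6: π = [0.3000, 0.3000, 0.4000], E[r] = 0.9000, γ^t·E[r] = 0.105884, running G = 2.733311

G = 2.7333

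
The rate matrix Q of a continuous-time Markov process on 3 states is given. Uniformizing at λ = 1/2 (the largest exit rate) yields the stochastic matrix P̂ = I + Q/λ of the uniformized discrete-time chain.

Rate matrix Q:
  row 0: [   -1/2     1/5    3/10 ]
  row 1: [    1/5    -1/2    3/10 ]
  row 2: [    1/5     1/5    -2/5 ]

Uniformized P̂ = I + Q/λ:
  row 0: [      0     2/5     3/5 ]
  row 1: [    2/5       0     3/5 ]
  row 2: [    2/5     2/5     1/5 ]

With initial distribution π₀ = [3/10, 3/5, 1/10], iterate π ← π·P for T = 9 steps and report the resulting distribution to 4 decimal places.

π = [0.2857, 0.2856, 0.4287]

t=0: π = [0.3000, 0.6000, 0.1000]
t=1: π = [0.2800, 0.1600, 0.5600]
t=2: π = [0.2880, 0.3360, 0.3760]
t=3: π = [0.2848, 0.2656, 0.4496]
t=4: π = [0.2861, 0.2938, 0.4202]
t=5: π = [0.2856, 0.2825, 0.4319]
t=6: π = [0.2858, 0.2870, 0.4272]
t=7: π = [0.2857, 0.2852, 0.4291]
t=8: π = [0.2857, 0.2859, 0.4284]
t=9: π = [0.2857, 0.2856, 0.4287]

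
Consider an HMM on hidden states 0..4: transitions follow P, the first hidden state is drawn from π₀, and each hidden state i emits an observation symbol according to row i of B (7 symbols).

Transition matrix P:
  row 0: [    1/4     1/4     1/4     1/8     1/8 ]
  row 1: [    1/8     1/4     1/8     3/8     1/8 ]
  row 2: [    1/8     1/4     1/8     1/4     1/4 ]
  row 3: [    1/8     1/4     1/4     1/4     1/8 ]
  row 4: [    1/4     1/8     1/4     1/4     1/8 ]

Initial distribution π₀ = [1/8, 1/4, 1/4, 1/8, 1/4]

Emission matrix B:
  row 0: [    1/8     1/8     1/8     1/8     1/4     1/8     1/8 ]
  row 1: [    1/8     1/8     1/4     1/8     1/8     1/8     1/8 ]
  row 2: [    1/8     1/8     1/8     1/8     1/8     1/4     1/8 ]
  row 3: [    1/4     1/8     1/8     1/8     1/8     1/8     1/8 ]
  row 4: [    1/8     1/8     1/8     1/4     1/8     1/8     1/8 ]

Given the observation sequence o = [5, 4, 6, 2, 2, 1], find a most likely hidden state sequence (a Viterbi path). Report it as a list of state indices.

path = [2, 1, 3, 1, 1, 3]

t=0: δ = [1.562e-02, 3.125e-02, 6.250e-02, 1.562e-02, 3.125e-02]  (obs o_0=5)
t=1: δ = [1.953e-03, 1.953e-03, 9.766e-04, 1.953e-03, 1.953e-03]  ψ = [2, 2, 2, 2, 2]  (obs o_1=4)
t=2: δ = [6.104e-05, 6.104e-05, 6.104e-05, 9.155e-05, 3.052e-05]  ψ = [0, 0, 0, 1, 0]  (obs o_2=6)
t=3: δ = [1.907e-06, 5.722e-06, 2.861e-06, 2.861e-06, 1.907e-06]  ψ = [0, 3, 3, 1, 2]  (obs o_3=2)
t=4: δ = [8.941e-08, 3.576e-07, 8.941e-08, 2.682e-07, 8.941e-08]  ψ = [1, 1, 1, 1, 1]  (obs o_4=2)
t=5: δ = [5.588e-09, 1.118e-08, 8.382e-09, 1.676e-08, 5.588e-09]  ψ = [1, 1, 3, 1, 1]  (obs o_5=1)
backtrack: best end state = 3; path = [2, 1, 3, 1, 1, 3]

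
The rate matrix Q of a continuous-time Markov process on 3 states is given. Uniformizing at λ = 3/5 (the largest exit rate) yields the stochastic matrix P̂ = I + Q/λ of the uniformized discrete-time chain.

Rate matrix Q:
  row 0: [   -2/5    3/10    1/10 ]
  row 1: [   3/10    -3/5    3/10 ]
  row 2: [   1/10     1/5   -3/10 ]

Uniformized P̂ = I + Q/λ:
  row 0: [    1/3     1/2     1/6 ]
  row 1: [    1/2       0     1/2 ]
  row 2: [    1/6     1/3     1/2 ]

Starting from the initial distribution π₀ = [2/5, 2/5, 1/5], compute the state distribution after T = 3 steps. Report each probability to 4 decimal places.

π = [0.3213, 0.2843, 0.3944]

t=0: π = [0.4000, 0.4000, 0.2000]
t=1: π = [0.3667, 0.2667, 0.3667]
t=2: π = [0.3167, 0.3056, 0.3778]
t=3: π = [0.3213, 0.2843, 0.3944]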